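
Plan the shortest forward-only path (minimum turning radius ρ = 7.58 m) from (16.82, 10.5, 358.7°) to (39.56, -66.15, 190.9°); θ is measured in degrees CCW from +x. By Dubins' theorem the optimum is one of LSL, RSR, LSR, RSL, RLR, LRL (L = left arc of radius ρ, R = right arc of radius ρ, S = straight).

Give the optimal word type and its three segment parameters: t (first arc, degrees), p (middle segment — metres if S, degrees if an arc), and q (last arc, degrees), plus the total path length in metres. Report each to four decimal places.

Let ψ = atan2(Δy, Δx) = atan2(-76.65, 22.74) = -73.4758° be the start→goal bearing.
Normalize: d = |goal − start| / ρ = 79.952049/7.58 = 10.547764, α = (θ_start − ψ) mod 360° = 72.1758° = 1.259705 rad, β = (θ_goal − ψ) mod 360° = 264.3758° = 4.614228 rad.
Common terms: sin α = 0.952000, cos α = 0.306098, sin β = -0.995186, cos β = -0.098003, cos(α−β) = -0.977416, d² = 111.255319. Work in radians in the unit-radius frame; every candidate has L = ρ·(t + p + q).
LSL: p² = 2 + d² − 2cos(α−β) + 2d(sin α − sin β) = 156.287071; p = √p² = 12.501483; φ = atan2(cos β − cos α, d + sin α − sin β) = -0.032330 rad; t = (φ − α) mod 2π = 4.991150 rad, q = (β − φ) mod 2π = 4.646558 rad → L = 7.58·(4.991150 + 12.501483 + 4.646558) = 7.58·22.139191 = 167.815067 m
RSR: p² = 2 + d² − 2cos(α−β) + 2d(sin β − sin α) = 74.133231; p = √p² = 8.610066; φ = atan2(cos α − cos β, d − sin α + sin β) = 0.046951 rad; t = (α − φ) mod 2π = 1.212754 rad, q = (φ − β) mod 2π = 1.715908 rad → L = 7.58·(1.212754 + 8.610066 + 1.715908) = 7.58·11.538728 = 87.463559 m
LSR: p² = d² − 2 + 2cos(α−β) + 2d(sin α + sin β) = 106.389457; p = √p² = 10.314526; φ = atan2(−cos α − cos β, d + sin α + sin β) − atan2(−2, p) = 0.171717 rad; t = (φ − α) mod 2π = 5.195197 rad, q = (φ − β) mod 2π = 1.840675 rad → L = 7.58·(5.195197 + 10.314526 + 1.840675) = 7.58·17.350399 = 131.516022 m
RSL: p² = d² − 2 + 2cos(α−β) − 2d(sin α + sin β) = 108.211517; p = √p² = 10.402476; φ = atan2(cos α + cos β, d − sin α − sin β) − atan2(2, p) = -0.170298 rad; t = (α − φ) mod 2π = 1.430004 rad, q = (β − φ) mod 2π = 4.784526 rad → L = 7.58·(1.430004 + 10.402476 + 4.784526) = 7.58·16.617006 = 125.956908 m
RLR: c = (6 − d² + 2cos(α−β) + 2d(sin α − sin β))/8 = -8.266654, |c| > 1 → infeasible
LRL: c = (6 − d² + 2cos(α−β) − 2d(sin α − sin β))/8 = -18.535884, |c| > 1 → infeasible
Shortest: RSR with L = 87.463559 m ≈ 87.4636 m
Convert RSR to answer units (arcs ×180/π): t = 1.212754·180/π = 69.4857°, p = ρ·p = 7.58·8.610066 = 65.2643 m, q = 1.715908·180/π = 98.3143°, L = 87.4636 m.

RSR: t = 69.4857°, p = 65.2643 m, q = 98.3143°, L = 87.4636 m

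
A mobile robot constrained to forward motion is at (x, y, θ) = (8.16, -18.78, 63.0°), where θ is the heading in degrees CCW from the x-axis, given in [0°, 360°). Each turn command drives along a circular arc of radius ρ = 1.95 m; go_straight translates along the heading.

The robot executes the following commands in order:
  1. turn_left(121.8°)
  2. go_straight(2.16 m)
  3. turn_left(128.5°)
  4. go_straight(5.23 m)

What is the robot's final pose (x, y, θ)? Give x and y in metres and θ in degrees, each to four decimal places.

(6.4378, -23.2191, 313.3000°)

set_pose: (x, y, θ) = (8.1600, -18.7800, 63.0000°), ρ = 1.95
turn_left(121.8°): centre at ρ to the left, rotate +121.8° → (6.2594, -15.9516, 184.8000°)
go_straight(2.16): x += 2.16·cos θ, y += 2.16·sin θ → (4.1069, -16.1323, 184.8000°)
turn_left(128.5°): centre at ρ to the left, rotate +128.5° → (2.8510, -19.4128, 313.3000°)
go_straight(5.23): x += 5.23·cos θ, y += 5.23·sin θ → (6.4378, -23.2191, 313.3000°)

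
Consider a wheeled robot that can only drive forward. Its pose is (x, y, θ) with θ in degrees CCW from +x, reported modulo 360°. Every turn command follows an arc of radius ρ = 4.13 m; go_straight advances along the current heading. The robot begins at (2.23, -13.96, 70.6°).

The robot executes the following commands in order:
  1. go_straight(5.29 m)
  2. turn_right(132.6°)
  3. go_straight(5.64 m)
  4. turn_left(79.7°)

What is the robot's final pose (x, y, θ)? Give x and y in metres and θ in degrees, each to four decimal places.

set_pose: (x, y, θ) = (2.2300, -13.9600, 70.6000°), ρ = 4.13
go_straight(5.29): x += 5.29·cos θ, y += 5.29·sin θ → (3.9871, -8.9704, 70.6000°)
turn_right(132.6°): centre at ρ to the right, rotate −132.6° → (11.5292, -8.4033, -62.0000° ≡ 298.0000°)
go_straight(5.64): x += 5.64·cos θ, y += 5.64·sin θ → (14.1770, -13.3831, 298.0000°)
turn_left(79.7°): centre at ρ to the left, rotate +79.7° → (19.0793, -15.3787, 377.7000° ≡ 17.7000°)

(19.0793, -15.3787, 17.7000°)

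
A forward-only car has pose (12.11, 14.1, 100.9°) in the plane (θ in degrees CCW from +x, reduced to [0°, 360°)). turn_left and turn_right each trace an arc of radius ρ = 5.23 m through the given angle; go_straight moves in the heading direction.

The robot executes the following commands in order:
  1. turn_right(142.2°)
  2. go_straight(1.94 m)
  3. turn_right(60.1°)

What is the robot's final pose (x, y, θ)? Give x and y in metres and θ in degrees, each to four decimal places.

set_pose: (x, y, θ) = (12.1100, 14.1000, 100.9000°), ρ = 5.23
turn_right(142.2°): centre at ρ to the right, rotate −142.2° → (20.6975, 19.0181, -41.3000° ≡ 318.7000°)
go_straight(1.94): x += 1.94·cos θ, y += 1.94·sin θ → (22.1549, 17.7377, 318.7000°)
turn_right(60.1°): centre at ρ to the right, rotate −60.1° → (23.8299, 12.7748, 258.6000°)

(23.8299, 12.7748, 258.6000°)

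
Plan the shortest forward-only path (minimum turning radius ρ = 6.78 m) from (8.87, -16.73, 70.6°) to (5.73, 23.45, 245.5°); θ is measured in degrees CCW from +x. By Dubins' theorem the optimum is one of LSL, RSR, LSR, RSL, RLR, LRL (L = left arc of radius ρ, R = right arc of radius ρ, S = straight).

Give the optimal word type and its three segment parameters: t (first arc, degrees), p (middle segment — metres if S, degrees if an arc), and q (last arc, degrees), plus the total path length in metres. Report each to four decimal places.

Let ψ = atan2(Δy, Δx) = atan2(40.18, -3.14) = 94.4685° be the start→goal bearing.
Normalize: d = |goal − start| / ρ = 40.302506/6.78 = 5.944322, α = (θ_start − ψ) mod 360° = 336.1315° = 5.866602 rad, β = (θ_goal − ψ) mod 360° = 151.0315° = 2.635997 rad.
Common terms: sin α = -0.404639, cos α = 0.914477, sin β = 0.484329, cos β = -0.874886, cos(α−β) = -0.996041, d² = 35.334969. Work in radians in the unit-radius frame; every candidate has L = ρ·(t + p + q).
LSL: p² = 2 + d² − 2cos(α−β) + 2d(sin α − sin β) = 28.758436; p = √p² = 5.362689; φ = atan2(cos β − cos α, d + sin α − sin β) = -0.340193 rad; t = (φ − α) mod 2π = 0.076391 rad, q = (β − φ) mod 2π = 2.976190 rad → L = 6.78·(0.076391 + 5.362689 + 2.976190) = 6.78·8.415270 = 57.055531 m
RSR: p² = 2 + d² − 2cos(α−β) + 2d(sin β − sin α) = 49.895667; p = √p² = 7.063686; φ = atan2(cos α − cos β, d − sin α + sin β) = 0.256109 rad; t = (α − φ) mod 2π = 5.610492 rad, q = (φ − β) mod 2π = 3.903297 rad → L = 6.78·(5.610492 + 7.063686 + 3.903297) = 6.78·16.577476 = 112.395289 m
LSR: p² = d² − 2 + 2cos(α−β) + 2d(sin α + sin β) = 32.290291; p = √p² = 5.682455; φ = atan2(−cos α − cos β, d + sin α + sin β) − atan2(−2, p) = 0.331848 rad; t = (φ − α) mod 2π = 0.748432 rad, q = (φ − β) mod 2π = 3.979037 rad → L = 6.78·(0.748432 + 5.682455 + 3.979037) = 6.78·10.409923 = 70.579279 m
RSL: p² = d² − 2 + 2cos(α−β) − 2d(sin α + sin β) = 30.395483; p = √p² = 5.513210; φ = atan2(cos α + cos β, d − sin α − sin β) − atan2(2, p) = -0.341251 rad; t = (α − φ) mod 2π = 6.207852 rad, q = (β − φ) mod 2π = 2.977248 rad → L = 6.78·(6.207852 + 5.513210 + 2.977248) = 6.78·14.698310 = 99.654541 m
RLR: c = (6 − d² + 2cos(α−β) + 2d(sin α − sin β))/8 = -5.236958, |c| > 1 → infeasible
LRL: c = (6 − d² + 2cos(α−β) − 2d(sin α − sin β))/8 = -2.594804, |c| > 1 → infeasible
Shortest: LSL with L = 57.055531 m ≈ 57.0555 m
Convert LSL to answer units (arcs ×180/π): t = 0.076391·180/π = 4.3769°, p = ρ·p = 6.78·5.362689 = 36.3590 m, q = 2.976190·180/π = 170.5231°, L = 57.0555 m.

LSL: t = 4.3769°, p = 36.3590 m, q = 170.5231°, L = 57.0555 m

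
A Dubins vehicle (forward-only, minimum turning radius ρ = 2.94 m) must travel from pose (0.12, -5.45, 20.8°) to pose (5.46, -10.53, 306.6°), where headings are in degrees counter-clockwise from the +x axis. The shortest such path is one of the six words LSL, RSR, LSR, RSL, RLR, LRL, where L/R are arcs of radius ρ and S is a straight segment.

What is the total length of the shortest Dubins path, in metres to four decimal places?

Let ψ = atan2(Δy, Δx) = atan2(-5.08, 5.34) = -43.5707° be the start→goal bearing.
Normalize: d = |goal − start| / ρ = 7.370346/2.94 = 2.506920, α = (θ_start − ψ) mod 360° = 64.3707° = 1.123480 rad, β = (θ_goal − ψ) mod 360° = 350.1707° = 6.111631 rad.
Common terms: sin α = 0.901611, cos α = 0.432548, sin β = -0.170714, cos β = 0.985321, cos(α−β) = 0.272280, d² = 6.284650. Work in radians in the unit-radius frame; every candidate has L = ρ·(t + p + q).
LSL: p² = 2 + d² − 2cos(α−β) + 2d(sin α − sin β) = 13.116558; p = √p² = 3.621679; φ = atan2(cos β − cos α, d + sin α − sin β) = 0.153228 rad; t = (φ − α) mod 2π = 5.312933 rad, q = (β − φ) mod 2π = 5.958403 rad → L = 2.94·(5.312933 + 3.621679 + 5.958403) = 2.94·14.893015 = 43.785465 m
RSR: p² = 2 + d² − 2cos(α−β) + 2d(sin β − sin α) = 2.363621; p = √p² = 1.537407; φ = atan2(cos α − cos β, d − sin α + sin β) = -0.367784 rad; t = (α − φ) mod 2π = 1.491264 rad, q = (φ − β) mod 2π = 6.086955 rad → L = 2.94·(1.491264 + 1.537407 + 6.086955) = 2.94·9.115627 = 26.799943 m
LSR: p² = d² − 2 + 2cos(α−β) + 2d(sin α + sin β) = 8.493811; p = √p² = 2.914414; φ = atan2(−cos α − cos β, d + sin α + sin β) − atan2(−2, p) = 0.188681 rad; t = (φ − α) mod 2π = 5.348386 rad, q = (φ − β) mod 2π = 0.360235 rad → L = 2.94·(5.348386 + 2.914414 + 0.360235) = 2.94·8.623036 = 25.351725 m
RSL: p² = d² − 2 + 2cos(α−β) − 2d(sin α + sin β) = 1.164610; p = √p² = 1.079171; φ = atan2(cos α + cos β, d − sin α − sin β) − atan2(2, p) = -0.402257 rad; t = (α − φ) mod 2π = 1.525737 rad, q = (β − φ) mod 2π = 0.230702 rad → L = 2.94·(1.525737 + 1.079171 + 0.230702) = 2.94·2.835610 = 8.336694 m
RLR: c = (6 − d² + 2cos(α−β) + 2d(sin α − sin β))/8 = 0.704547; p = 2π − arccos c = 5.494174 rad; φ = atan2(cos α − cos β, d − sin α + sin β) = -0.367784 rad; t = (α − φ + p/2) mod 2π = 4.238351 rad, q = (α − β − t + p) mod 2π = 2.550857 rad → L = 2.94·(4.238351 + 5.494174 + 2.550857) = 2.94·12.283383 = 36.113145 m
LRL: c = (6 − d² + 2cos(α−β) − 2d(sin α − sin β))/8 = -0.639570; p = 2π − arccos c = 4.018451 rad; φ = atan2(cos β − cos α, d + sin α − sin β) = 0.153228 rad; t = (φ − α + p/2) mod 2π = 1.038973 rad, q = (β − α − t + p) mod 2π = 1.684443 rad → L = 2.94·(1.038973 + 4.018451 + 1.684443) = 2.94·6.741867 = 19.821088 m
Shortest: RSL with L = 8.336694 m ≈ 8.3367 m

8.3367 m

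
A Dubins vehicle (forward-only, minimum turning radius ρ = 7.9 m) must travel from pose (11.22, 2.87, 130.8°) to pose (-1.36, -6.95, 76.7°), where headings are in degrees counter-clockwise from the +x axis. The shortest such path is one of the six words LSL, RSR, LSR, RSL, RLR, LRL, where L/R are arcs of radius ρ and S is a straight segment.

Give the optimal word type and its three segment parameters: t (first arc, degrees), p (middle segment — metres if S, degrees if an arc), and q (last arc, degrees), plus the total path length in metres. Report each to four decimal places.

LSL: t = 60.4444°, p = 14.5675 m, q = 245.4556°, L = 56.7453 m

Let ψ = atan2(Δy, Δx) = atan2(-9.82, -12.58) = -142.0243° be the start→goal bearing.
Normalize: d = |goal − start| / ρ = 15.958972/7.9 = 2.020123, α = (θ_start − ψ) mod 360° = 272.8243° = 4.761682 rad, β = (θ_goal − ψ) mod 360° = 218.7243° = 3.817458 rad.
Common terms: sin α = -0.998785, cos α = 0.049273, sin β = -0.625573, cos β = -0.780166, cos(α−β) = 0.586372, d² = 4.080897. Work in radians in the unit-radius frame; every candidate has L = ρ·(t + p + q).
LSL: p² = 2 + d² − 2cos(α−β) + 2d(sin α − sin β) = 3.400283; p = √p² = 1.843986; φ = atan2(cos β − cos α, d + sin α − sin β) = -0.466550 rad; t = (φ − α) mod 2π = 1.054954 rad, q = (β − φ) mod 2π = 4.284008 rad → L = 7.9·(1.054954 + 1.843986 + 4.284008) = 7.9·7.182948 = 56.745287 m
RSR: p² = 2 + d² − 2cos(α−β) + 2d(sin β − sin α) = 6.416023; p = √p² = 2.532987; φ = atan2(cos α − cos β, d − sin α + sin β) = 0.333608 rad; t = (α − φ) mod 2π = 4.428073 rad, q = (φ − β) mod 2π = 2.799335 rad → L = 7.9·(4.428073 + 2.532987 + 2.799335) = 7.9·9.760395 = 77.107123 m
LSR: p² = d² − 2 + 2cos(α−β) + 2d(sin α + sin β) = -3.309166 < 0 → infeasible
RSL: p² = d² − 2 + 2cos(α−β) − 2d(sin α + sin β) = 9.816450; p = √p² = 3.133121; φ = atan2(cos α + cos β, d − sin α − sin β) − atan2(2, p) = -0.766058 rad; t = (α − φ) mod 2π = 5.527739 rad, q = (β − φ) mod 2π = 4.583516 rad → L = 7.9·(5.527739 + 3.133121 + 4.583516) = 7.9·13.244377 = 104.630576 m
RLR: c = (6 − d² + 2cos(α−β) + 2d(sin α − sin β))/8 = 0.197997; p = 2π − arccos c = 4.911703 rad; φ = atan2(cos α − cos β, d − sin α + sin β) = 0.333608 rad; t = (α − φ + p/2) mod 2π = 0.600739 rad, q = (α − β − t + p) mod 2π = 5.255187 rad → L = 7.9·(0.600739 + 4.911703 + 5.255187) = 7.9·10.767630 = 85.064273 m
LRL: c = (6 − d² + 2cos(α−β) − 2d(sin α − sin β))/8 = 0.574965; p = 2π − arccos c = 5.324950 rad; φ = atan2(cos β − cos α, d + sin α − sin β) = -0.466550 rad; t = (φ − α + p/2) mod 2π = 3.717429 rad, q = (β − α − t + p) mod 2π = 0.663298 rad → L = 7.9·(3.717429 + 5.324950 + 0.663298) = 7.9·9.705677 = 76.674847 m
Shortest: LSL with L = 56.745287 m ≈ 56.7453 m
Convert LSL to answer units (arcs ×180/π): t = 1.054954·180/π = 60.4444°, p = ρ·p = 7.9·1.843986 = 14.5675 m, q = 4.284008·180/π = 245.4556°, L = 56.7453 m.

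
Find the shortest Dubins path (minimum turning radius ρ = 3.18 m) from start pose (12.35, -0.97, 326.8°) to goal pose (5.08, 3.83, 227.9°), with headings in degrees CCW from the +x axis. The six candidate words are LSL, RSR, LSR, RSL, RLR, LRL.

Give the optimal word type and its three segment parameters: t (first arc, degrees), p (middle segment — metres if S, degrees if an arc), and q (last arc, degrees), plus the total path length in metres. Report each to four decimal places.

LSL: t = 213.1386°, p = 6.6518 m, q = 47.9614°, L = 21.1432 m

Let ψ = atan2(Δy, Δx) = atan2(4.80, -7.27) = 146.5653° be the start→goal bearing.
Normalize: d = |goal − start| / ρ = 8.711653/3.18 = 2.739514, α = (θ_start − ψ) mod 360° = 180.2347° = 3.145689 rad, β = (θ_goal − ψ) mod 360° = 81.3347° = 1.419558 rad.
Common terms: sin α = -0.004096, cos α = -0.999992, sin β = 0.988585, cos β = 0.150662, cos(α−β) = -0.154710, d² = 7.504935. Work in radians in the unit-radius frame; every candidate has L = ρ·(t + p + q).
LSL: p² = 2 + d² − 2cos(α−β) + 2d(sin α − sin β) = 4.375427; p = √p² = 2.091752; φ = atan2(cos β − cos α, d + sin α − sin β) = 0.582473 rad; t = (φ − α) mod 2π = 3.719970 rad, q = (β − φ) mod 2π = 0.837085 rad → L = 3.18·(3.719970 + 2.091752 + 0.837085) = 3.18·6.648807 = 21.143206 m
RSR: p² = 2 + d² − 2cos(α−β) + 2d(sin β − sin α) = 15.253284; p = √p² = 3.905545; φ = atan2(cos α − cos β, d − sin α + sin β) = -0.299058 rad; t = (α − φ) mod 2π = 3.444747 rad, q = (φ − β) mod 2π = 4.564569 rad → L = 3.18·(3.444747 + 3.905545 + 4.564569) = 3.18·11.914861 = 37.889259 m
LSR: p² = d² − 2 + 2cos(α−β) + 2d(sin α + sin β) = 10.589557; p = √p² = 3.254160; φ = atan2(−cos α − cos β, d + sin α + sin β) − atan2(−2, p) = 0.775318 rad; t = (φ − α) mod 2π = 3.912814 rad, q = (φ − β) mod 2π = 5.638945 rad → L = 3.18·(3.912814 + 3.254160 + 5.638945) = 3.18·12.805919 = 40.722823 m
RSL: p² = d² − 2 + 2cos(α−β) − 2d(sin α + sin β) = -0.198529 < 0 → infeasible
RLR: c = (6 − d² + 2cos(α−β) + 2d(sin α − sin β))/8 = -0.906660; p = 2π − arccos c = 3.577090 rad; φ = atan2(cos α − cos β, d − sin α + sin β) = -0.299058 rad; t = (α − φ + p/2) mod 2π = 5.233292 rad, q = (α − β − t + p) mod 2π = 0.069928 rad → L = 3.18·(5.233292 + 3.577090 + 0.069928) = 3.18·8.880310 = 28.239386 m
LRL: c = (6 − d² + 2cos(α−β) − 2d(sin α − sin β))/8 = 0.453072; p = 2π − arccos c = 5.182597 rad; φ = atan2(cos β − cos α, d + sin α − sin β) = 0.582473 rad; t = (φ − α + p/2) mod 2π = 0.028083 rad, q = (β − α − t + p) mod 2π = 3.428383 rad → L = 3.18·(0.028083 + 5.182597 + 3.428383) = 3.18·8.639063 = 27.472221 m
Shortest: LSL with L = 21.143206 m ≈ 21.1432 m
Convert LSL to answer units (arcs ×180/π): t = 3.719970·180/π = 213.1386°, p = ρ·p = 3.18·2.091752 = 6.6518 m, q = 0.837085·180/π = 47.9614°, L = 21.1432 m.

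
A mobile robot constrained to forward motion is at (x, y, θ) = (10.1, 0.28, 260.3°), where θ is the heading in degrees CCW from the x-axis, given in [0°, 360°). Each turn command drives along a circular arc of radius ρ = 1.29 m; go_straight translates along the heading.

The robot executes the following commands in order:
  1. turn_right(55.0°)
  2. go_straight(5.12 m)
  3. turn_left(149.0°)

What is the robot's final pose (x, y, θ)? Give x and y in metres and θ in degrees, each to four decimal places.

(5.1740, -5.3069, 354.3000°)

set_pose: (x, y, θ) = (10.1000, 0.2800, 260.3000°), ρ = 1.29
turn_right(55.0°): centre at ρ to the right, rotate −55.0° → (9.3797, -0.6689, 205.3000°)
go_straight(5.12): x += 5.12·cos θ, y += 5.12·sin θ → (4.7508, -2.8570, 205.3000°)
turn_left(149.0°): centre at ρ to the left, rotate +149.0° → (5.1740, -5.3069, 354.3000°)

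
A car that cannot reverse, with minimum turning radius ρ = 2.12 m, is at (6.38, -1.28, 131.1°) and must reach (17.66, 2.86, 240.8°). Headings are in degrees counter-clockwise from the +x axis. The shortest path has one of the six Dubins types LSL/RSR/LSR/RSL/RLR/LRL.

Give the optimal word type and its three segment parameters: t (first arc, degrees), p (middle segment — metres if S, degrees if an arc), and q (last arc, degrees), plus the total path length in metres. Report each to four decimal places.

RSR: t = 105.3323°, p = 8.6966 m, q = 144.9677°, L = 17.9580 m

Let ψ = atan2(Δy, Δx) = atan2(4.14, 11.28) = 20.1542° be the start→goal bearing.
Normalize: d = |goal − start| / ρ = 12.015740/2.12 = 5.667802, α = (θ_start − ψ) mod 360° = 110.9458° = 1.936369 rad, β = (θ_goal − ψ) mod 360° = 220.6458° = 3.850995 rad.
Common terms: sin α = 0.933919, cos α = -0.357484, sin β = -0.651381, cos β = -0.758751, cos(α−β) = -0.337095, d² = 32.123977. Work in radians in the unit-radius frame; every candidate has L = ρ·(t + p + q).
LSL: p² = 2 + d² − 2cos(α−β) + 2d(sin α − sin β) = 52.768498; p = √p² = 7.264193; φ = atan2(cos β − cos α, d + sin α − sin β) = -0.055267 rad; t = (φ − α) mod 2π = 4.291549 rad, q = (β − φ) mod 2π = 3.906263 rad → L = 2.12·(4.291549 + 7.264193 + 3.906263) = 2.12·15.462004 = 32.779449 m
RSR: p² = 2 + d² − 2cos(α−β) + 2d(sin β − sin α) = 16.827836; p = √p² = 4.102175; φ = atan2(cos α − cos β, d − sin α + sin β) = 0.097975 rad; t = (α − φ) mod 2π = 1.838395 rad, q = (φ − β) mod 2π = 2.530164 rad → L = 2.12·(1.838395 + 4.102175 + 2.530164) = 2.12·8.470734 = 17.957955 m
LSR: p² = d² − 2 + 2cos(α−β) + 2d(sin α + sin β) = 32.652528; p = √p² = 5.714239; φ = atan2(−cos α − cos β, d + sin α + sin β) − atan2(−2, p) = 0.522114 rad; t = (φ − α) mod 2π = 4.868930 rad, q = (φ − β) mod 2π = 2.954304 rad → L = 2.12·(4.868930 + 5.714239 + 2.954304) = 2.12·13.537473 = 28.699443 m
RSL: p² = d² − 2 + 2cos(α−β) − 2d(sin α + sin β) = 26.247044; p = √p² = 5.123187; φ = atan2(cos α + cos β, d − sin α − sin β) − atan2(2, p) = -0.576569 rad; t = (α − φ) mod 2π = 2.512939 rad, q = (β − φ) mod 2π = 4.427565 rad → L = 2.12·(2.512939 + 5.123187 + 4.427565) = 2.12·12.063690 = 25.575024 m
RLR: c = (6 − d² + 2cos(α−β) + 2d(sin α − sin β))/8 = -1.103480, |c| > 1 → infeasible
LRL: c = (6 − d² + 2cos(α−β) − 2d(sin α − sin β))/8 = -5.596062, |c| > 1 → infeasible
Shortest: RSR with L = 17.957955 m ≈ 17.9580 m
Convert RSR to answer units (arcs ×180/π): t = 1.838395·180/π = 105.3323°, p = ρ·p = 2.12·4.102175 = 8.6966 m, q = 2.530164·180/π = 144.9677°, L = 17.9580 m.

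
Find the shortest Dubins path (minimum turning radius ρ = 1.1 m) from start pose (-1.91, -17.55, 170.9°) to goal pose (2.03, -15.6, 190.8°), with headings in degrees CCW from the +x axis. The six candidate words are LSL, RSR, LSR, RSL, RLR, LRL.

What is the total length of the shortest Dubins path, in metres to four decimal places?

Let ψ = atan2(Δy, Δx) = atan2(1.95, 3.94) = 26.3319° be the start→goal bearing.
Normalize: d = |goal − start| / ρ = 4.396146/1.1 = 3.996496, α = (θ_start − ψ) mod 360° = 144.5681° = 2.523189 rad, β = (θ_goal − ψ) mod 360° = 164.4681° = 2.870510 rad.
Common terms: sin α = 0.579735, cos α = -0.814805, sin β = 0.267775, cos β = -0.963481, cos(α−β) = 0.940288, d² = 15.971983. Work in radians in the unit-radius frame; every candidate has L = ρ·(t + p + q).
LSL: p² = 2 + d² − 2cos(α−β) + 2d(sin α − sin β) = 18.584902; p = √p² = 4.311021; φ = atan2(cos β − cos α, d + sin α − sin β) = -0.034494 rad; t = (φ − α) mod 2π = 3.725502 rad, q = (β − φ) mod 2π = 2.905004 rad → L = 1.1·(3.725502 + 4.311021 + 2.905004) = 1.1·10.941527 = 12.035679 m
RSR: p² = 2 + d² − 2cos(α−β) + 2d(sin β − sin α) = 13.597913; p = √p² = 3.687535; φ = atan2(cos α − cos β, d − sin α + sin β) = 0.040330 rad; t = (α − φ) mod 2π = 2.482860 rad, q = (φ − β) mod 2π = 3.453005 rad → L = 1.1·(2.482860 + 3.687535 + 3.453005) = 1.1·9.623400 = 10.585740 m
LSR: p² = d² − 2 + 2cos(α−β) + 2d(sin α + sin β) = 22.626701; p = √p² = 4.756753; φ = atan2(−cos α − cos β, d + sin α + sin β) − atan2(−2, p) = 0.749851 rad; t = (φ − α) mod 2π = 4.509847 rad, q = (φ − β) mod 2π = 4.162526 rad → L = 1.1·(4.509847 + 4.756753 + 4.162526) = 1.1·13.429126 = 14.772039 m
RSL: p² = d² − 2 + 2cos(α−β) − 2d(sin α + sin β) = 9.078419; p = √p² = 3.013041; φ = atan2(cos α + cos β, d − sin α − sin β) − atan2(2, p) = -1.100074 rad; t = (α − φ) mod 2π = 3.623264 rad, q = (β − φ) mod 2π = 3.970584 rad → L = 1.1·(3.623264 + 3.013041 + 3.970584) = 1.1·10.606889 = 11.667578 m
RLR: c = (6 − d² + 2cos(α−β) + 2d(sin α − sin β))/8 = -0.699739; p = 2π − arccos c = 3.937357 rad; φ = atan2(cos α − cos β, d − sin α + sin β) = 0.040330 rad; t = (α − φ + p/2) mod 2π = 4.451538 rad, q = (α − β − t + p) mod 2π = 5.421684 rad → L = 1.1·(4.451538 + 3.937357 + 5.421684) = 1.1·13.810578 = 15.191636 m
LRL: c = (6 − d² + 2cos(α−β) − 2d(sin α − sin β))/8 = -1.323113, |c| > 1 → infeasible
Shortest: RSR with L = 10.585740 m ≈ 10.5857 m

10.5857 m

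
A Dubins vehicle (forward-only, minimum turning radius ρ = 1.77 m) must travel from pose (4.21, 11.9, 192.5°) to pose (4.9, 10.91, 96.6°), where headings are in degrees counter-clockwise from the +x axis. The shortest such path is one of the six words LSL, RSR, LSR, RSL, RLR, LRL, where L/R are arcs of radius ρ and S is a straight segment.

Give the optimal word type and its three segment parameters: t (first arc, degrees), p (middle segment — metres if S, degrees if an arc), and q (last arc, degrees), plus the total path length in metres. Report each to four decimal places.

Let ψ = atan2(Δy, Δx) = atan2(-0.99, 0.69) = -55.1247° be the start→goal bearing.
Normalize: d = |goal − start| / ρ = 1.206731/1.77 = 0.681769, α = (θ_start − ψ) mod 360° = 247.6247° = 4.321866 rad, β = (θ_goal − ψ) mod 360° = 151.7247° = 2.648095 rad.
Common terms: sin α = -0.924710, cos α = -0.380672, sin β = 0.473709, cos β = -0.880681, cos(α−β) = -0.102793, d² = 0.464809. Work in radians in the unit-radius frame; every candidate has L = ρ·(t + p + q).
LSL: p² = 2 + d² − 2cos(α−β) + 2d(sin α − sin β) = 0.763597; p = √p² = 0.873840; φ = atan2(cos β − cos α, d + sin α − sin β) = -2.532410 rad; t = (φ − α) mod 2π = 5.712095 rad, q = (β − φ) mod 2π = 5.180505 rad → L = 1.77·(5.712095 + 0.873840 + 5.180505) = 1.77·11.766440 = 20.826599 m
RSR: p² = 2 + d² − 2cos(α−β) + 2d(sin β − sin α) = 4.577192; p = √p² = 2.139437; φ = atan2(cos α − cos β, d − sin α + sin β) = 0.235892 rad; t = (α − φ) mod 2π = 4.085974 rad, q = (φ − β) mod 2π = 3.870982 rad → L = 1.77·(4.085974 + 2.139437 + 3.870982) = 1.77·10.096393 = 17.870616 m
LSR: p² = d² − 2 + 2cos(α−β) + 2d(sin α + sin β) = -2.355733 < 0 → infeasible
RSL: p² = d² − 2 + 2cos(α−β) − 2d(sin α + sin β) = -1.125819 < 0 → infeasible
RLR: c = (6 − d² + 2cos(α−β) + 2d(sin α − sin β))/8 = 0.427851; p = 2π − arccos c = 5.154503 rad; φ = atan2(cos α − cos β, d − sin α + sin β) = 0.235892 rad; t = (α − φ + p/2) mod 2π = 0.380040 rad, q = (α − β − t + p) mod 2π = 0.165049 rad → L = 1.77·(0.380040 + 5.154503 + 0.165049) = 1.77·5.699591 = 10.088276 m
LRL: c = (6 − d² + 2cos(α−β) − 2d(sin α − sin β))/8 = 0.904550; p = 2π − arccos c = 5.842713 rad; φ = atan2(cos β − cos α, d + sin α − sin β) = -2.532410 rad; t = (φ − α + p/2) mod 2π = 2.350266 rad, q = (β − α − t + p) mod 2π = 1.818676 rad → L = 1.77·(2.350266 + 5.842713 + 1.818676) = 1.77·10.011655 = 17.720630 m
Shortest: RLR with L = 10.088276 m ≈ 10.0883 m
Convert RLR to answer units (arcs ×180/π): t = 0.380040·180/π = 21.7747°, p = 5.154503·180/π = 295.3313°, q = 0.165049·180/π = 9.4566°, L = 10.0883 m.

RLR: t = 21.7747°, p = 295.3313°, q = 9.4566°, L = 10.0883 m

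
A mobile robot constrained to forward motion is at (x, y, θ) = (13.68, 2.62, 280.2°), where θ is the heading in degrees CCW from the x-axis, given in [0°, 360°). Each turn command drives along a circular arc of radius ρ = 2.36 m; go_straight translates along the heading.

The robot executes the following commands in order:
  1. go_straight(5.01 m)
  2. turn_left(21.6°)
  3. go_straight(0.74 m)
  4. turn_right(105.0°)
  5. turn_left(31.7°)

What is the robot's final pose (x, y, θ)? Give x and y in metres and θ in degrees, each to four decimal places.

(12.8650, -7.9638, 228.5000°)

set_pose: (x, y, θ) = (13.6800, 2.6200, 280.2000°), ρ = 2.36
go_straight(5.01): x += 5.01·cos θ, y += 5.01·sin θ → (14.5672, -2.3108, 280.2000°)
turn_left(21.6°): centre at ρ to the left, rotate +21.6° → (14.8841, -3.1365, 301.8000°)
go_straight(0.74): x += 0.74·cos θ, y += 0.74·sin θ → (15.2741, -3.7654, 301.8000°)
turn_right(105.0°): centre at ρ to the right, rotate −105.0° → (13.9505, -7.2683, 196.8000°)
turn_left(31.7°): centre at ρ to the left, rotate +31.7° → (12.8650, -7.9638, 228.5000°)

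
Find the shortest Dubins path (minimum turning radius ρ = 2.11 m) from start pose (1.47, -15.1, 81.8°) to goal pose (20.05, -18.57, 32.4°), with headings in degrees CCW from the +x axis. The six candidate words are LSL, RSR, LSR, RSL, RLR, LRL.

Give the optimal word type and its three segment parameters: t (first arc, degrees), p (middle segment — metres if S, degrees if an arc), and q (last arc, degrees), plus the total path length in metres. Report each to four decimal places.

RSL: t = 102.8405°, p = 14.8350 m, q = 53.4405°, L = 20.5902 m

Let ψ = atan2(Δy, Δx) = atan2(-3.47, 18.58) = -10.5787° be the start→goal bearing.
Normalize: d = |goal − start| / ρ = 18.901251/2.11 = 8.957939, α = (θ_start − ψ) mod 360° = 92.3787° = 1.612312 rad, β = (θ_goal − ψ) mod 360° = 42.9787° = 0.750120 rad.
Common terms: sin α = 0.999138, cos α = -0.041504, sin β = 0.681726, cos β = 0.731607, cos(α−β) = 0.650774, d² = 80.244671. Work in radians in the unit-radius frame; every candidate has L = ρ·(t + p + q).
LSL: p² = 2 + d² − 2cos(α−β) + 2d(sin α − sin β) = 86.629838; p = √p² = 9.307515; φ = atan2(cos β − cos α, d + sin α − sin β) = 0.083159 rad; t = (φ − α) mod 2π = 4.754032 rad, q = (β − φ) mod 2π = 0.666961 rad → L = 2.11·(4.754032 + 9.307515 + 0.666961) = 2.11·14.728508 = 31.077151 m
RSR: p² = 2 + d² − 2cos(α−β) + 2d(sin β − sin α) = 75.256407; p = √p² = 8.675045; φ = atan2(cos α − cos β, d − sin α + sin β) = -0.089237 rad; t = (α − φ) mod 2π = 1.701550 rad, q = (φ − β) mod 2π = 5.443828 rad → L = 2.11·(1.701550 + 8.675045 + 5.443828) = 2.11·15.820423 = 33.381093 m
LSR: p² = d² − 2 + 2cos(α−β) + 2d(sin α + sin β) = 109.660385; p = √p² = 10.471885; φ = atan2(−cos α − cos β, d + sin α + sin β) − atan2(−2, p) = 0.123939 rad; t = (φ − α) mod 2π = 4.794812 rad, q = (φ − β) mod 2π = 5.657005 rad → L = 2.11·(4.794812 + 10.471885 + 5.657005) = 2.11·20.923702 = 44.149012 m
RSL: p² = d² − 2 + 2cos(α−β) − 2d(sin α + sin β) = 49.432054; p = √p² = 7.030793; φ = atan2(cos α + cos β, d − sin α − sin β) − atan2(2, p) = -0.182593 rad; t = (α − φ) mod 2π = 1.794905 rad, q = (β − φ) mod 2π = 0.932712 rad → L = 2.11·(1.794905 + 7.030793 + 0.932712) = 2.11·9.758410 = 20.590246 m
RLR: c = (6 − d² + 2cos(α−β) + 2d(sin α − sin β))/8 = -8.407051, |c| > 1 → infeasible
LRL: c = (6 − d² + 2cos(α−β) − 2d(sin α − sin β))/8 = -9.828730, |c| > 1 → infeasible
Shortest: RSL with L = 20.590246 m ≈ 20.5902 m
Convert RSL to answer units (arcs ×180/π): t = 1.794905·180/π = 102.8405°, p = ρ·p = 2.11·7.030793 = 14.8350 m, q = 0.932712·180/π = 53.4405°, L = 20.5902 m.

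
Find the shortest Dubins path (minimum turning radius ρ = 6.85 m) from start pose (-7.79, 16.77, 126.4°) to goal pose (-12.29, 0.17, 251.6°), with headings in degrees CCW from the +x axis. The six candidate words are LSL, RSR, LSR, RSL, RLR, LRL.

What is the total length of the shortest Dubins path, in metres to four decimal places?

40.1045 m

Let ψ = atan2(Δy, Δx) = atan2(-16.60, -4.50) = -105.1675° be the start→goal bearing.
Normalize: d = |goal − start| / ρ = 17.199128/6.85 = 2.510822, α = (θ_start − ψ) mod 360° = 231.5675° = 4.041615 rad, β = (θ_goal − ψ) mod 360° = 356.7675° = 6.226767 rad.
Common terms: sin α = -0.783341, cos α = -0.621593, sin β = -0.056388, cos β = 0.998409, cos(α−β) = -0.576432, d² = 6.304225. Work in radians in the unit-radius frame; every candidate has L = ρ·(t + p + q).
LSL: p² = 2 + d² − 2cos(α−β) + 2d(sin α − sin β) = 5.806595; p = √p² = 2.409688; φ = atan2(cos β − cos α, d + sin α − sin β) = 0.737294 rad; t = (φ − α) mod 2π = 2.978864 rad, q = (β − φ) mod 2π = 5.489473 rad → L = 6.85·(2.978864 + 2.409688 + 5.489473) = 6.85·10.878025 = 74.514473 m
RSR: p² = 2 + d² − 2cos(α−β) + 2d(sin β − sin α) = 13.107584; p = √p² = 3.620440; φ = atan2(cos α − cos β, d − sin α + sin β) = -0.463923 rad; t = (α − φ) mod 2π = 4.505538 rad, q = (φ − β) mod 2π = 5.875681 rad → L = 6.85·(4.505538 + 3.620440 + 5.875681) = 6.85·14.001658 = 95.911358 m
LSR: p² = d² − 2 + 2cos(α−β) + 2d(sin α + sin β) = -1.065459 < 0 → infeasible
RSL: p² = d² − 2 + 2cos(α−β) − 2d(sin α + sin β) = 7.368180; p = √p² = 2.714439; φ = atan2(cos α + cos β, d − sin α − sin β) − atan2(2, p) = -0.523006 rad; t = (α − φ) mod 2π = 4.564621 rad, q = (β − φ) mod 2π = 0.466588 rad → L = 6.85·(4.564621 + 2.714439 + 0.466588) = 6.85·7.745648 = 53.057691 m
RLR: c = (6 − d² + 2cos(α−β) + 2d(sin α − sin β))/8 = -0.638448; p = 2π − arccos c = 4.019909 rad; φ = atan2(cos α − cos β, d − sin α + sin β) = -0.463923 rad; t = (α − φ + p/2) mod 2π = 0.232307 rad, q = (α − β − t + p) mod 2π = 1.602450 rad → L = 6.85·(0.232307 + 4.019909 + 1.602450) = 6.85·5.854665 = 40.104458 m
LRL: c = (6 − d² + 2cos(α−β) − 2d(sin α − sin β))/8 = 0.274176; p = 2π − arccos c = 4.990121 rad; φ = atan2(cos β − cos α, d + sin α − sin β) = 0.737294 rad; t = (φ − α + p/2) mod 2π = 5.473925 rad, q = (β − α − t + p) mod 2π = 1.701349 rad → L = 6.85·(5.473925 + 4.990121 + 1.701349) = 6.85·12.165395 = 83.332955 m
Shortest: RLR with L = 40.104458 m ≈ 40.1045 m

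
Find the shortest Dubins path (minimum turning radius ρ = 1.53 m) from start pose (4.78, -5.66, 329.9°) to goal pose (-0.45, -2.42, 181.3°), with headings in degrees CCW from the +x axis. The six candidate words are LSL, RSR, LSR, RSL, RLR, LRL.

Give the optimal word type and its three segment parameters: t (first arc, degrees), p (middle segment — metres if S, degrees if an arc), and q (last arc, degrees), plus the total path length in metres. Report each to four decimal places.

LSL: t = 206.3892°, p = 5.9751 m, q = 5.0108°, L = 11.6203 m

Let ψ = atan2(Δy, Δx) = atan2(3.24, -5.23) = 148.2217° be the start→goal bearing.
Normalize: d = |goal − start| / ρ = 6.152276/1.53 = 4.021095, α = (θ_start − ψ) mod 360° = 181.6783° = 3.170885 rad, β = (θ_goal − ψ) mod 360° = 33.0783° = 0.577326 rad.
Common terms: sin α = -0.029288, cos α = -0.999571, sin β = 0.545785, cos β = 0.837925, cos(α−β) = -0.853551, d² = 16.169208. Work in radians in the unit-radius frame; every candidate has L = ρ·(t + p + q).
LSL: p² = 2 + d² − 2cos(α−β) + 2d(sin α − sin β) = 15.251460; p = √p² = 3.905312; φ = atan2(cos β − cos α, d + sin α − sin β) = 0.489871 rad; t = (φ − α) mod 2π = 3.602171 rad, q = (β − φ) mod 2π = 0.087455 rad → L = 1.53·(3.602171 + 3.905312 + 0.087455) = 1.53·7.594938 = 11.620255 m
RSR: p² = 2 + d² − 2cos(α−β) + 2d(sin β − sin α) = 24.501160; p = √p² = 4.949865; φ = atan2(cos α − cos β, d − sin α + sin β) = -0.380324 rad; t = (α − φ) mod 2π = 3.551209 rad, q = (φ − β) mod 2π = 5.325535 rad → L = 1.53·(3.551209 + 4.949865 + 5.325535) = 1.53·13.826609 = 21.154712 m
LSR: p² = d² − 2 + 2cos(α−β) + 2d(sin α + sin β) = 16.615873; p = √p² = 4.076257; φ = atan2(−cos α − cos β, d + sin α + sin β) − atan2(−2, p) = 0.491745 rad; t = (φ − α) mod 2π = 3.604045 rad, q = (φ − β) mod 2π = 6.197605 rad → L = 1.53·(3.604045 + 4.076257 + 6.197605) = 1.53·13.877907 = 21.233198 m
RSL: p² = d² − 2 + 2cos(α−β) − 2d(sin α + sin β) = 8.308340; p = √p² = 2.882419; φ = atan2(cos α + cos β, d − sin α − sin β) − atan2(2, p) = -0.652686 rad; t = (α − φ) mod 2π = 3.823571 rad, q = (β − φ) mod 2π = 1.230011 rad → L = 1.53·(3.823571 + 2.882419 + 1.230011) = 1.53·7.936001 = 12.142082 m
RLR: c = (6 − d² + 2cos(α−β) + 2d(sin α − sin β))/8 = -2.062645, |c| > 1 → infeasible
LRL: c = (6 − d² + 2cos(α−β) − 2d(sin α − sin β))/8 = -0.906433; p = 2π − arccos c = 3.577630 rad; φ = atan2(cos β − cos α, d + sin α − sin β) = 0.489871 rad; t = (φ − α + p/2) mod 2π = 5.390986 rad, q = (β − α − t + p) mod 2π = 1.876270 rad → L = 1.53·(5.390986 + 3.577630 + 1.876270) = 1.53·10.844886 = 16.592675 m
Shortest: LSL with L = 11.620255 m ≈ 11.6203 m
Convert LSL to answer units (arcs ×180/π): t = 3.602171·180/π = 206.3892°, p = ρ·p = 1.53·3.905312 = 5.9751 m, q = 0.087455·180/π = 5.0108°, L = 11.6203 m.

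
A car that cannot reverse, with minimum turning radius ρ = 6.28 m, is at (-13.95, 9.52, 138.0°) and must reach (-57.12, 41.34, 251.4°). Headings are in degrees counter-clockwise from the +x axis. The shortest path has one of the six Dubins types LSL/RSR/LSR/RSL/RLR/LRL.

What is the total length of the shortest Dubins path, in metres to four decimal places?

Let ψ = atan2(Δy, Δx) = atan2(31.82, -43.17) = 143.6066° be the start→goal bearing.
Normalize: d = |goal − start| / ρ = 53.629855/6.28 = 8.539786, α = (θ_start − ψ) mod 360° = 354.3934° = 6.185332 rad, β = (θ_goal − ψ) mod 360° = 107.7934° = 1.881350 rad.
Common terms: sin α = -0.097697, cos α = 0.995216, sin β = 0.952165, cos β = -0.305586, cos(α−β) = -0.397148, d² = 72.927941. Work in radians in the unit-radius frame; every candidate has L = ρ·(t + p + q).
LSL: p² = 2 + d² − 2cos(α−β) + 2d(sin α − sin β) = 57.791043; p = √p² = 7.602042; φ = atan2(cos β − cos α, d + sin α − sin β) = -0.171958 rad; t = (φ − α) mod 2π = 6.209080 rad, q = (β − φ) mod 2π = 2.053308 rad → L = 6.28·(6.209080 + 7.602042 + 2.053308) = 6.28·15.864431 = 99.628625 m
RSR: p² = 2 + d² − 2cos(α−β) + 2d(sin β − sin α) = 93.653430; p = √p² = 9.677470; φ = atan2(cos α − cos β, d − sin α + sin β) = 0.134824 rad; t = (α − φ) mod 2π = 6.050508 rad, q = (φ − β) mod 2π = 4.536659 rad → L = 6.28·(6.050508 + 9.677470 + 4.536659) = 6.28·20.264637 = 127.261923 m
LSR: p² = d² − 2 + 2cos(α−β) + 2d(sin α + sin β) = 84.727577; p = √p² = 9.204758; φ = atan2(−cos α − cos β, d + sin α + sin β) − atan2(−2, p) = 0.140675 rad; t = (φ − α) mod 2π = 0.238529 rad, q = (φ − β) mod 2π = 4.542510 rad → L = 6.28·(0.238529 + 9.204758 + 4.542510) = 6.28·13.985797 = 87.830808 m
RSL: p² = d² − 2 + 2cos(α−β) − 2d(sin α + sin β) = 55.539713; p = √p² = 7.452497; φ = atan2(cos α + cos β, d − sin α − sin β) − atan2(2, p) = -0.172695 rad; t = (α − φ) mod 2π = 0.074841 rad, q = (β − φ) mod 2π = 2.054045 rad → L = 6.28·(0.074841 + 7.452497 + 2.054045) = 6.28·9.581383 = 60.171086 m
RLR: c = (6 − d² + 2cos(α−β) + 2d(sin α − sin β))/8 = -10.706679, |c| > 1 → infeasible
LRL: c = (6 − d² + 2cos(α−β) − 2d(sin α − sin β))/8 = -6.223880, |c| > 1 → infeasible
Shortest: RSL with L = 60.171086 m ≈ 60.1711 m

60.1711 m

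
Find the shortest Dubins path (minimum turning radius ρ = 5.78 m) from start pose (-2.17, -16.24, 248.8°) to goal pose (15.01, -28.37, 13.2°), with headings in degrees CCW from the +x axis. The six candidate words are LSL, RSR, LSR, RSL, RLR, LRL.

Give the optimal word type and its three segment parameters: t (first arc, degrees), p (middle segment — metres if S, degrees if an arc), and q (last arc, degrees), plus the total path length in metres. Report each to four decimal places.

Let ψ = atan2(Δy, Δx) = atan2(-12.13, 17.18) = -35.2241° be the start→goal bearing.
Normalize: d = |goal − start| / ρ = 21.030675/5.78 = 3.638525, α = (θ_start − ψ) mod 360° = 284.0241° = 4.957156 rad, β = (θ_goal − ψ) mod 360° = 48.4241° = 0.845161 rad.
Common terms: sin α = -0.970194, cos α = 0.242331, sin β = 0.748078, cos β = 0.663611, cos(α−β) = -0.564967, d² = 13.238865. Work in radians in the unit-radius frame; every candidate has L = ρ·(t + p + q).
LSL: p² = 2 + d² − 2cos(α−β) + 2d(sin α − sin β) = 3.864851; p = √p² = 1.965923; φ = atan2(cos β − cos α, d + sin α − sin β) = 0.215966 rad; t = (φ − α) mod 2π = 1.541995 rad, q = (β − φ) mod 2π = 0.629194 rad → L = 5.78·(1.541995 + 1.965923 + 0.629194) = 5.78·4.137112 = 23.912508 m
RSR: p² = 2 + d² − 2cos(α−β) + 2d(sin β − sin α) = 28.872747; p = √p² = 5.373337; φ = atan2(cos α − cos β, d − sin α + sin β) = -0.078483 rad; t = (α − φ) mod 2π = 5.035639 rad, q = (φ − β) mod 2π = 5.359542 rad → L = 5.78·(5.035639 + 5.373337 + 5.359542) = 5.78·15.768518 = 91.142032 m
LSR: p² = d² − 2 + 2cos(α−β) + 2d(sin α + sin β) = 8.492582; p = √p² = 2.914203; φ = atan2(−cos α − cos β, d + sin α + sin β) − atan2(−2, p) = 0.342260 rad; t = (φ − α) mod 2π = 1.668289 rad, q = (φ − β) mod 2π = 5.780285 rad → L = 5.78·(1.668289 + 2.914203 + 5.780285) = 5.78·10.362777 = 59.896850 m
RSL: p² = d² − 2 + 2cos(α−β) − 2d(sin α + sin β) = 11.725280; p = √p² = 3.424220; φ = atan2(cos α + cos β, d − sin α − sin β) − atan2(2, p) = -0.298137 rad; t = (α − φ) mod 2π = 5.255293 rad, q = (β − φ) mod 2π = 1.143297 rad → L = 5.78·(5.255293 + 3.424220 + 1.143297) = 5.78·9.822810 = 56.775843 m
RLR: c = (6 − d² + 2cos(α−β) + 2d(sin α − sin β))/8 = -2.609093, |c| > 1 → infeasible
LRL: c = (6 − d² + 2cos(α−β) − 2d(sin α − sin β))/8 = 0.516894; p = 2π − arccos c = 5.255607 rad; φ = atan2(cos β − cos α, d + sin α − sin β) = 0.215966 rad; t = (φ − α + p/2) mod 2π = 4.169799 rad, q = (β − α − t + p) mod 2π = 3.256998 rad → L = 5.78·(4.169799 + 5.255607 + 3.256998) = 5.78·12.682404 = 73.304295 m
Shortest: LSL with L = 23.912508 m ≈ 23.9125 m
Convert LSL to answer units (arcs ×180/π): t = 1.541995·180/π = 88.3498°, p = ρ·p = 5.78·1.965923 = 11.3630 m, q = 0.629194·180/π = 36.0502°, L = 23.9125 m.

LSL: t = 88.3498°, p = 11.3630 m, q = 36.0502°, L = 23.9125 m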